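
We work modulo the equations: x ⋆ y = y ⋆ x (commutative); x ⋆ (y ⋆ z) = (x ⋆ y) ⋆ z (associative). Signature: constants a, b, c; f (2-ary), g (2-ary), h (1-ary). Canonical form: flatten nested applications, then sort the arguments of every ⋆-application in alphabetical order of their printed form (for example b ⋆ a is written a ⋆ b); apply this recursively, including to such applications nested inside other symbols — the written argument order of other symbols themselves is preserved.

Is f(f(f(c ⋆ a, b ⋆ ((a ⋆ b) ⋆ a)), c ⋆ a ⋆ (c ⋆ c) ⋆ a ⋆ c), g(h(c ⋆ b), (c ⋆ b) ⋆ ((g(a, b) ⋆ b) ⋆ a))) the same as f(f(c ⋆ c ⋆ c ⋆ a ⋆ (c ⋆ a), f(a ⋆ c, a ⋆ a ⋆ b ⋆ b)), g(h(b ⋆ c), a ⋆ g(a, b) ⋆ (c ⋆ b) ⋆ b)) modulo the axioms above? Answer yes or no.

Answer: no — f(f(f(a ⋆ c, a ⋆ a ⋆ b ⋆ b), a ⋆ a ⋆ c ⋆ c ⋆ c ⋆ c), g(h(b ⋆ c), a ⋆ b ⋆ b ⋆ c ⋆ g(a, b))) vs f(f(a ⋆ a ⋆ c ⋆ c ⋆ c ⋆ c, f(a ⋆ c, a ⋆ a ⋆ b ⋆ b)), g(h(b ⋆ c), a ⋆ b ⋆ b ⋆ c ⋆ g(a, b)))

Derivation:
Left:  f(f(f(c ⋆ a, b ⋆ ((a ⋆ b) ⋆ a)), c ⋆ a ⋆ (c ⋆ c) ⋆ a ⋆ c), g(h(c ⋆ b), (c ⋆ b) ⋆ ((g(a, b) ⋆ b) ⋆ a)))
  Descend into:  (c ⋆ b) ⋆ ((g(a, b) ⋆ b) ⋆ a)
  Flatten:  c ⋆ b ⋆ g(a, b) ⋆ b ⋆ a
  Order the arguments:  a ⋆ b ⋆ b ⋆ c ⋆ g(a, b)
  Put back:  f(f(f(a ⋆ c, a ⋆ a ⋆ b ⋆ b), a ⋆ a ⋆ c ⋆ c ⋆ c ⋆ c), g(h(b ⋆ c), a ⋆ b ⋆ b ⋆ c ⋆ g(a, b)))
Right:  f(f(c ⋆ c ⋆ c ⋆ a ⋆ (c ⋆ a), f(a ⋆ c, a ⋆ a ⋆ b ⋆ b)), g(h(b ⋆ c), a ⋆ g(a, b) ⋆ (c ⋆ b) ⋆ b))
  Focus inside:  a ⋆ g(a, b) ⋆ (c ⋆ b) ⋆ b
  Flatten:  a ⋆ g(a, b) ⋆ c ⋆ b ⋆ b
  Order the arguments:  a ⋆ b ⋆ b ⋆ c ⋆ g(a, b)
  Put back:  f(f(a ⋆ a ⋆ c ⋆ c ⋆ c ⋆ c, f(a ⋆ c, a ⋆ a ⋆ b ⋆ b)), g(h(b ⋆ c), a ⋆ b ⋆ b ⋆ c ⋆ g(a, b)))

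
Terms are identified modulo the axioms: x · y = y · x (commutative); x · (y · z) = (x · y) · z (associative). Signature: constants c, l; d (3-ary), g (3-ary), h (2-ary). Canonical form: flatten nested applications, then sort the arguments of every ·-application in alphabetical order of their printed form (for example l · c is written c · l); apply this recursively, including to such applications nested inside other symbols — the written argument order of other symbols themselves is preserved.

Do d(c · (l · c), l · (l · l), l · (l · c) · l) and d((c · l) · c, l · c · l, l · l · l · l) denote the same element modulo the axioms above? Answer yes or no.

Answer: no — d(c · c · l, l · l · l, c · l · l · l) vs d(c · c · l, c · l · l, l · l · l · l)

Derivation:
Left:  d(c · (l · c), l · (l · l), l · (l · c) · l)
  Work inside:  l · (l · c) · l
  Un-nest:  l · l · c · l
  Sort:  c · l · l · l
  Rebuild:  d(c · c · l, l · l · l, c · l · l · l)
Right:  d((c · l) · c, l · c · l, l · l · l · l)
  Work inside:  (c · l) · c
  Merge nested applications:  c · l · c
  Order the arguments:  c · c · l
  Put back:  d(c · c · l, c · l · l, l · l · l · l)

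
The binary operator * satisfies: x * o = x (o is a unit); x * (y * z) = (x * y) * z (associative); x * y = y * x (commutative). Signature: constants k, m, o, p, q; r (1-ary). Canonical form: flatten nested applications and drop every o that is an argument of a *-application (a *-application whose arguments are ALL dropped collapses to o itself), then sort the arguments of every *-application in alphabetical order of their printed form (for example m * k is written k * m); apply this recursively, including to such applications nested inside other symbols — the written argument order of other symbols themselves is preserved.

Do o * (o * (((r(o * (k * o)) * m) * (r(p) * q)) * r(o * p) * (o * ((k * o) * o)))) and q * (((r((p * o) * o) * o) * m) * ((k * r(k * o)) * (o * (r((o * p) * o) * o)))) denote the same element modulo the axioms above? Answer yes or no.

Left:  o * (o * (((r(o * (k * o)) * m) * (r(p) * q)) * r(o * p) * (o * ((k * o) * o))))
  Un-nest:  o * o * r(o * (k * o)) * m * r(p) * q * r(o * p) * o * k * o * o
  Inside:  r(o * (k * o))  →  r(k)
  Canonicalize subterm:  r(o * p)  →  r(p)
  Unit:  drop o (×5)
  Order the arguments:  k * m * q * r(k) * r(p) * r(p)
Right:  q * (((r((p * o) * o) * o) * m) * ((k * r(k * o)) * (o * (r((o * p) * o) * o))))
  Merge nested applications:  q * r((p * o) * o) * o * m * k * r(k * o) * o * r((o * p) * o) * o
  Inside:  r((p * o) * o)  →  r(p)
  Canonicalize subterm:  r(k * o)  →  r(k)
  Simplify inside:  r((o * p) * o)  →  r(p)
  Unit:  drop o (×3)
  Sort arguments:  k * m * q * r(k) * r(p) * r(p)

Answer: yes — both canonical forms are k * m * q * r(k) * r(p) * r(p)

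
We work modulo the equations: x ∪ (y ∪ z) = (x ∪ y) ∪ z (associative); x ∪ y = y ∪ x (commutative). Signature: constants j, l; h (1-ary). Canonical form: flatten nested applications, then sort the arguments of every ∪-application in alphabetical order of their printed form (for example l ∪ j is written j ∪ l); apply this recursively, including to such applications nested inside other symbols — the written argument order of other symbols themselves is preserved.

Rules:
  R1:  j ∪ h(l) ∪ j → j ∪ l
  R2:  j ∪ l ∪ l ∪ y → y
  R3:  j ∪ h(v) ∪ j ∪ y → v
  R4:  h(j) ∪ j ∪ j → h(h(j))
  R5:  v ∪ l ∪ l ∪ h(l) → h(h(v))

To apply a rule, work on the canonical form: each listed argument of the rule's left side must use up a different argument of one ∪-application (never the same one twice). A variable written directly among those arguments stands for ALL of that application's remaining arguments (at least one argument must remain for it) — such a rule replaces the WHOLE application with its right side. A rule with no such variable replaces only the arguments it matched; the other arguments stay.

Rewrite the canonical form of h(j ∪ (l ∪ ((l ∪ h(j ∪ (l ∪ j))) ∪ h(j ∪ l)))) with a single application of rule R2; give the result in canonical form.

Canonical form:  h(h(j ∪ j ∪ l) ∪ h(j ∪ l) ∪ j ∪ l ∪ l)
Apply R2:  consuming j, l, l;  y := h(j ∪ j ∪ l) ∪ h(j ∪ l)
The extension variable absorbs all remaining arguments, so the whole application is rewritten.
Giving:  h(h(j ∪ j ∪ l) ∪ h(j ∪ l))

Answer: h(h(j ∪ j ∪ l) ∪ h(j ∪ l))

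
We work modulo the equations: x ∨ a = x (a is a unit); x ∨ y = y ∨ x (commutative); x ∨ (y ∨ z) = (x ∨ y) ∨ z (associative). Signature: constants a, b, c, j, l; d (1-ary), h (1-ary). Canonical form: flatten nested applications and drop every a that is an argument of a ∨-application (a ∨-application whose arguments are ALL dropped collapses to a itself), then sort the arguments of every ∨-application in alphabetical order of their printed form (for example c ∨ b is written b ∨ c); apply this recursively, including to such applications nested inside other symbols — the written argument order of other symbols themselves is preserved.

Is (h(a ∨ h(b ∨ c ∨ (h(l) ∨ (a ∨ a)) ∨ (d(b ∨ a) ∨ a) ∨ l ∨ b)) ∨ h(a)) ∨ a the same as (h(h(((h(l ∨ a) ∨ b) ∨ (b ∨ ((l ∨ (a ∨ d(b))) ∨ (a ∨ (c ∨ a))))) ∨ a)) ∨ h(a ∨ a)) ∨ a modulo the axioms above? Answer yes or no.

Answer: yes — both canonical forms are h(a) ∨ h(h(b ∨ b ∨ c ∨ d(b) ∨ h(l) ∨ l))

Derivation:
Left:  (h(a ∨ h(b ∨ c ∨ (h(l) ∨ (a ∨ a)) ∨ (d(b ∨ a) ∨ a) ∨ l ∨ b)) ∨ h(a)) ∨ a
  Un-nest:  h(a ∨ h(b ∨ c ∨ (h(l) ∨ (a ∨ a)) ∨ (d(b ∨ a) ∨ a) ∨ l ∨ b)) ∨ h(a) ∨ a
  Canonicalize subterm:  h(a ∨ h(b ∨ c ∨ (h(l) ∨ (a ∨ a)) ∨ (d(b ∨ a) ∨ a) ∨ l ∨ b))  →  h(h(b ∨ b ∨ c ∨ d(b) ∨ h(l) ∨ l))
  Unit:  drop a
  Order the arguments:  h(a) ∨ h(h(b ∨ b ∨ c ∨ d(b) ∨ h(l) ∨ l))
Right:  (h(h(((h(l ∨ a) ∨ b) ∨ (b ∨ ((l ∨ (a ∨ d(b))) ∨ (a ∨ (c ∨ a))))) ∨ a)) ∨ h(a ∨ a)) ∨ a
  Flatten:  h(h(((h(l ∨ a) ∨ b) ∨ (b ∨ ((l ∨ (a ∨ d(b))) ∨ (a ∨ (c ∨ a))))) ∨ a)) ∨ h(a ∨ a) ∨ a
  Inside:  h(h(((h(l ∨ a) ∨ b) ∨ (b ∨ ((l ∨ (a ∨ d(b))) ∨ (a ∨ (c ∨ a))))) ∨ a))  →  h(h(b ∨ b ∨ c ∨ d(b) ∨ h(l) ∨ l))
  Simplify inside:  h(a ∨ a)  →  h(a)
  Units out:  drop a
  Order the arguments:  h(a) ∨ h(h(b ∨ b ∨ c ∨ d(b) ∨ h(l) ∨ l))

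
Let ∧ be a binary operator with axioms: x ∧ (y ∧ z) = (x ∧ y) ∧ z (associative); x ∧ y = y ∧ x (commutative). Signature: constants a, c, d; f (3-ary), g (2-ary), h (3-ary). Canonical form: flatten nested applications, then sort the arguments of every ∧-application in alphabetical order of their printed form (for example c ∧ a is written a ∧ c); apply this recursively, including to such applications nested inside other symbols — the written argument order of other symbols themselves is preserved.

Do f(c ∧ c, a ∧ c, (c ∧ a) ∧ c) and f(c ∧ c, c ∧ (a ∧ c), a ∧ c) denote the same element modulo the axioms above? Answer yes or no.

Left:  f(c ∧ c, a ∧ c, (c ∧ a) ∧ c)
  Descend into:  (c ∧ a) ∧ c
  Merge nested applications:  c ∧ a ∧ c
  Sort:  a ∧ c ∧ c
  Put back:  f(c ∧ c, a ∧ c, a ∧ c ∧ c)
Right:  f(c ∧ c, c ∧ (a ∧ c), a ∧ c)
  Descend into:  c ∧ (a ∧ c)
  Merge nested applications:  c ∧ a ∧ c
  Sort:  a ∧ c ∧ c
  Put back:  f(c ∧ c, a ∧ c ∧ c, a ∧ c)

Answer: no — f(c ∧ c, a ∧ c, a ∧ c ∧ c) vs f(c ∧ c, a ∧ c ∧ c, a ∧ c)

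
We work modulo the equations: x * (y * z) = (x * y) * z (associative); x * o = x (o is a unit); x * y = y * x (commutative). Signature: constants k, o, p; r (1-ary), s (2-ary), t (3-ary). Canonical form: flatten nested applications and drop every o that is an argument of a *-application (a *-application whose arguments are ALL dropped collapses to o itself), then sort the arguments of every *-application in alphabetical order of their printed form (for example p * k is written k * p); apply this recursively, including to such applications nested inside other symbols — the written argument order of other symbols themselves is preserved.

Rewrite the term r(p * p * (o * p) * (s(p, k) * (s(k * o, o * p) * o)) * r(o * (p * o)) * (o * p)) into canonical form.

Descend into:  p * p * (o * p) * (s(p, k) * (s(k * o, o * p) * o)) * r(o * (p * o)) * (o * p)
Un-nest:  p * p * o * p * s(p, k) * s(k * o, o * p) * o * r(o * (p * o)) * o * p
Simplify inside:  s(k * o, o * p)  →  s(k, p)
Simplify inside:  r(o * (p * o))  →  r(p)
Units out:  drop o (×3)
Sort:  p * p * p * p * r(p) * s(k, p) * s(p, k)
Reassemble:  r(p * p * p * p * r(p) * s(k, p) * s(p, k))

Answer: r(p * p * p * p * r(p) * s(k, p) * s(p, k))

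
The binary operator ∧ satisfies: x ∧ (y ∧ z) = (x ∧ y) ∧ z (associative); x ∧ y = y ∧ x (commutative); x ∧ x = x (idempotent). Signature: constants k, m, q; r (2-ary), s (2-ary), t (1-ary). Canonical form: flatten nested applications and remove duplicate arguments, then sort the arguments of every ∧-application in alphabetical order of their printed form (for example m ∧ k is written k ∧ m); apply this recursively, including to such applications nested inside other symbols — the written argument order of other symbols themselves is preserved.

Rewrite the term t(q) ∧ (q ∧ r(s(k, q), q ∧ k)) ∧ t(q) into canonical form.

Un-nest:  t(q) ∧ q ∧ r(s(k, q), q ∧ k) ∧ t(q)
Simplify inside:  r(s(k, q), q ∧ k)  →  r(s(k, q), k ∧ q)
Deduplicate:  drop duplicate t(q)
Sort arguments:  q ∧ r(s(k, q), k ∧ q) ∧ t(q)

Answer: q ∧ r(s(k, q), k ∧ q) ∧ t(q)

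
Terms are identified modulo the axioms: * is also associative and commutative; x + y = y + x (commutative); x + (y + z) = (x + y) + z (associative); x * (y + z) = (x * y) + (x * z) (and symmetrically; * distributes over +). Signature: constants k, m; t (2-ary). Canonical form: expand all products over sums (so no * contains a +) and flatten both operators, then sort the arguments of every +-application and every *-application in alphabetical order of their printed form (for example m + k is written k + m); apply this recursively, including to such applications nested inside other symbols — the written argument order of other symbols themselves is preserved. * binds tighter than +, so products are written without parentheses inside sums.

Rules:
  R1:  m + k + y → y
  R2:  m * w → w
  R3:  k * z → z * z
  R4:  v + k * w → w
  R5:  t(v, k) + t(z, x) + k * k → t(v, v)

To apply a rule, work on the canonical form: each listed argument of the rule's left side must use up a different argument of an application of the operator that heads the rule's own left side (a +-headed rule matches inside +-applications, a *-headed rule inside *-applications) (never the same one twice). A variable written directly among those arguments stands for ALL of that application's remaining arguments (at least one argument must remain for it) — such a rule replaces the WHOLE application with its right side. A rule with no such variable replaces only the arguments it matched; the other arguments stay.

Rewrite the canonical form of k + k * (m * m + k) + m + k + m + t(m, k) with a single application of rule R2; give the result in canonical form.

Answer: k + k + k * k + k * m + m + m + t(m, k)

Derivation:
Canonical form:  k + k + k * k + k * m * m + m + m + t(m, k)
Apply R2:  consuming m;  w := k * m
Every leftover argument binds to the variable; the entire application is replaced.
New term:  k + k + k * k + k * m + m + m + t(m, k)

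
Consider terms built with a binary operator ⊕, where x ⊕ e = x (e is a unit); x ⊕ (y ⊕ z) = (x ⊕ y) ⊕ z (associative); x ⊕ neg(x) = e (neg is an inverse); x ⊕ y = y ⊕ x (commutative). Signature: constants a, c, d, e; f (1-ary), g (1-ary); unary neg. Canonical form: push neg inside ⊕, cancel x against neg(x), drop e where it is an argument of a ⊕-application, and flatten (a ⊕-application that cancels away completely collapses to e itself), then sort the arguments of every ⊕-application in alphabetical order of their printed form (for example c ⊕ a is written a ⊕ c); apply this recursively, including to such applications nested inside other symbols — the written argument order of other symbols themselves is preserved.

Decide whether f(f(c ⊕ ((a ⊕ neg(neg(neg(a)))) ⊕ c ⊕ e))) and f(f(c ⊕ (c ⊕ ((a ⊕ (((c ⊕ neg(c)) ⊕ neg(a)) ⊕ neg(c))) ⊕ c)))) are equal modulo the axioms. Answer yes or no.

Answer: yes — both canonical forms are f(f(c ⊕ c))

Derivation:
Left:  f(f(c ⊕ ((a ⊕ neg(neg(neg(a)))) ⊕ c ⊕ e)))
  Work inside:  c ⊕ ((a ⊕ neg(neg(neg(a)))) ⊕ c ⊕ e)
  Push neg inside:  distribute neg over ⊕ and collapse double neg
  Cancel:  a cancels
  Collect terms:  c ⊕ c
  Reassemble:  f(f(c ⊕ c))
Right:  f(f(c ⊕ (c ⊕ ((a ⊕ (((c ⊕ neg(c)) ⊕ neg(a)) ⊕ neg(c))) ⊕ c))))
  Focus inside:  c ⊕ (c ⊕ ((a ⊕ (((c ⊕ neg(c)) ⊕ neg(a)) ⊕ neg(c))) ⊕ c))
  Inverses cancel:  a cancels
  Collect:  c ⊕ c
  Rebuild:  f(f(c ⊕ c))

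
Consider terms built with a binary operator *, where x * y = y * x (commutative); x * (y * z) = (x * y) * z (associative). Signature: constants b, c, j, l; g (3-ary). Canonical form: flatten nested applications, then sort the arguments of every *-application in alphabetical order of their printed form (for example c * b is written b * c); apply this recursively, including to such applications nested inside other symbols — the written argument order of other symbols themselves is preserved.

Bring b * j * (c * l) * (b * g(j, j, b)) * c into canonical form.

Un-nest:  b * j * c * l * b * g(j, j, b) * c
Sort:  b * b * c * c * g(j, j, b) * j * l

Answer: b * b * c * c * g(j, j, b) * j * l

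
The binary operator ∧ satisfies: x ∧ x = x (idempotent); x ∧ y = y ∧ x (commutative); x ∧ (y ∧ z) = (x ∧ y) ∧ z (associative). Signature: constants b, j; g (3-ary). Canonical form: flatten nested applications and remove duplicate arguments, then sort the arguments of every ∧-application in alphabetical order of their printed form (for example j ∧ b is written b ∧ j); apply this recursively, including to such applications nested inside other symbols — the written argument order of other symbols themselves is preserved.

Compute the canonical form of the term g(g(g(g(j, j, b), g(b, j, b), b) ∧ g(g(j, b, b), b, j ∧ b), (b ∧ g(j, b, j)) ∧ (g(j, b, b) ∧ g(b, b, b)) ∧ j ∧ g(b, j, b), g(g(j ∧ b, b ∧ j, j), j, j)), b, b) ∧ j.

Answer: g(g(g(g(j, b, b), b, b ∧ j) ∧ g(g(j, j, b), g(b, j, b), b), b ∧ g(b, b, b) ∧ g(b, j, b) ∧ g(j, b, b) ∧ g(j, b, j) ∧ j, g(g(b ∧ j, b ∧ j, j), j, j)), b, b) ∧ j

Derivation:
Canonicalize subterm:  g(g(g(g(j, j, b), g(b, j, b), b) ∧ g(g(j, b, b), b, j ∧ b), (b ∧ g(j, b, j)) ∧ (g(j, b, b) ∧ g(b, b, b)) ∧ j ∧ g(b, j, b), g(g(j ∧ b, b ∧ j, j), j, j)), b, b)  →  g(g(g(g(j, b, b), b, b ∧ j) ∧ g(g(j, j, b), g(b, j, b), b), b ∧ g(b, b, b) ∧ g(b, j, b) ∧ g(j, b, b) ∧ g(j, b, j) ∧ j, g(g(b ∧ j, b ∧ j, j), j, j)), b, b)
Order the arguments:  g(g(g(g(j, b, b), b, b ∧ j) ∧ g(g(j, j, b), g(b, j, b), b), b ∧ g(b, b, b) ∧ g(b, j, b) ∧ g(j, b, b) ∧ g(j, b, j) ∧ j, g(g(b ∧ j, b ∧ j, j), j, j)), b, b) ∧ j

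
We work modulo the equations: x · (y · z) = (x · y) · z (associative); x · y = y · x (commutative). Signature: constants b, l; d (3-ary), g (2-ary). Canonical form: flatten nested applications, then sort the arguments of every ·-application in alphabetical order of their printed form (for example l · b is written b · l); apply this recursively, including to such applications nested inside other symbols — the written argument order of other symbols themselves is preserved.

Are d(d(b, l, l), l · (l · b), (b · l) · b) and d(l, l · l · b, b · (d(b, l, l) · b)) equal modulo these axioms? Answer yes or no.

Left:  d(d(b, l, l), l · (l · b), (b · l) · b)
  Work inside:  (b · l) · b
  Un-nest:  b · l · b
  Order the arguments:  b · b · l
  Reassemble:  d(d(b, l, l), b · l · l, b · b · l)
Right:  d(l, l · l · b, b · (d(b, l, l) · b))
  Work inside:  b · (d(b, l, l) · b)
  Flatten:  b · d(b, l, l) · b
  Sort:  b · b · d(b, l, l)
  Put back:  d(l, b · l · l, b · b · d(b, l, l))

Answer: no — d(d(b, l, l), b · l · l, b · b · l) vs d(l, b · l · l, b · b · d(b, l, l))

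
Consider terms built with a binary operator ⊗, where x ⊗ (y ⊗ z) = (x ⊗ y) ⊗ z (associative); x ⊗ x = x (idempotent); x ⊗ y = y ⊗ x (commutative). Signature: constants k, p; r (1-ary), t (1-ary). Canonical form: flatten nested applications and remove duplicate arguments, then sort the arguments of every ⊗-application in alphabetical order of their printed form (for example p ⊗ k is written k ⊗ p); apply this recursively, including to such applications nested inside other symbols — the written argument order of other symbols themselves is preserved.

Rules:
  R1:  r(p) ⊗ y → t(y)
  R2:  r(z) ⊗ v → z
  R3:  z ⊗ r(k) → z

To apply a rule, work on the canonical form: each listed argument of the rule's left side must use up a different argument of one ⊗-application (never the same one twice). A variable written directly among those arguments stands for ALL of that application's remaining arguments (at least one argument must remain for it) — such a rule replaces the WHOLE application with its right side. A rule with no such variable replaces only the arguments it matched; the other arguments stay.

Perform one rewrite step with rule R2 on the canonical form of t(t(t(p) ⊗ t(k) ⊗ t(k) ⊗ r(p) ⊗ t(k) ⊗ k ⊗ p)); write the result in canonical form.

Answer: t(t(p))

Derivation:
Canonical form:  t(t(k ⊗ p ⊗ r(p) ⊗ t(k) ⊗ t(p)))
Match R2:  consume r(p);  v := k ⊗ p ⊗ t(k) ⊗ t(p), z := p
Every leftover argument binds to the variable; the entire application is replaced.
Result:  t(t(p))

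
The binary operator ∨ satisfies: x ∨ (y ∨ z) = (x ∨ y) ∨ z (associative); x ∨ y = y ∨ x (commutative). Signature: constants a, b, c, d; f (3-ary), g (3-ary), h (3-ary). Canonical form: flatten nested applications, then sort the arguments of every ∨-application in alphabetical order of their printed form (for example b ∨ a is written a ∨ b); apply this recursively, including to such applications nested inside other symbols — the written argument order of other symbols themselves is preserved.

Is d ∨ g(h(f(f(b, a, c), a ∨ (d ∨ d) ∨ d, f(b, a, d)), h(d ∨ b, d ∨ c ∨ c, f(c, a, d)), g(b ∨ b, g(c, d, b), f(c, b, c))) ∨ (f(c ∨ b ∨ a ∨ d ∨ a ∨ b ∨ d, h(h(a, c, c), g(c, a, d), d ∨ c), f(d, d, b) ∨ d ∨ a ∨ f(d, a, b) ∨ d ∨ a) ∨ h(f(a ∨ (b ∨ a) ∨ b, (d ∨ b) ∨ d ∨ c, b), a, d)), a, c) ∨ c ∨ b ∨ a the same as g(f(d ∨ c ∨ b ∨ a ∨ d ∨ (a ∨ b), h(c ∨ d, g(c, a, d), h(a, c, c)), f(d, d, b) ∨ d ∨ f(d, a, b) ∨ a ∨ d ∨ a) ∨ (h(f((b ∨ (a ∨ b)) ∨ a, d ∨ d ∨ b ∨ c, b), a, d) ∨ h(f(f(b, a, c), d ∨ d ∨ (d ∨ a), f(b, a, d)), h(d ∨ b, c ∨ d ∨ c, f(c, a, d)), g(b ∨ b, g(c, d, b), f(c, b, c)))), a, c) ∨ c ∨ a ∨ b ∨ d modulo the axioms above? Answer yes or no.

Left:  d ∨ g(h(f(f(b, a, c), a ∨ (d ∨ d) ∨ d, f(b, a, d)), h(d ∨ b, d ∨ c ∨ c, f(c, a, d)), g(b ∨ b, g(c, d, b), f(c, b, c))) ∨ (f(c ∨ b ∨ a ∨ d ∨ a ∨ b ∨ d, h(h(a, c, c), g(c, a, d), d ∨ c), f(d, d, b) ∨ d ∨ a ∨ f(d, a, b) ∨ d ∨ a) ∨ h(f(a ∨ (b ∨ a) ∨ b, (d ∨ b) ∨ d ∨ c, b), a, d)), a, c) ∨ c ∨ b ∨ a
  Canonicalize subterm:  g(h(f(f(b, a, c), a ∨ (d ∨ d) ∨ d, f(b, a, d)), h(d ∨ b, d ∨ c ∨ c, f(c, a, d)), g(b ∨ b, g(c, d, b), f(c, b, c))) ∨ (f(c ∨ b ∨ a ∨ d ∨ a ∨ b ∨ d, h(h(a, c, c), g(c, a, d), d ∨ c), f(d, d, b) ∨ d ∨ a ∨ f(d, a, b) ∨ d ∨ a) ∨ h(f(a ∨ (b ∨ a) ∨ b, (d ∨ b) ∨ d ∨ c, b), a, d)), a, c)  →  g(f(a ∨ a ∨ b ∨ b ∨ c ∨ d ∨ d, h(h(a, c, c), g(c, a, d), c ∨ d), a ∨ a ∨ d ∨ d ∨ f(d, a, b) ∨ f(d, d, b)) ∨ h(f(a ∨ a ∨ b ∨ b, b ∨ c ∨ d ∨ d, b), a, d) ∨ h(f(f(b, a, c), a ∨ d ∨ d ∨ d, f(b, a, d)), h(b ∨ d, c ∨ c ∨ d, f(c, a, d)), g(b ∨ b, g(c, d, b), f(c, b, c))), a, c)
  Sort arguments:  a ∨ b ∨ c ∨ d ∨ g(f(a ∨ a ∨ b ∨ b ∨ c ∨ d ∨ d, h(h(a, c, c), g(c, a, d), c ∨ d), a ∨ a ∨ d ∨ d ∨ f(d, a, b) ∨ f(d, d, b)) ∨ h(f(a ∨ a ∨ b ∨ b, b ∨ c ∨ d ∨ d, b), a, d) ∨ h(f(f(b, a, c), a ∨ d ∨ d ∨ d, f(b, a, d)), h(b ∨ d, c ∨ c ∨ d, f(c, a, d)), g(b ∨ b, g(c, d, b), f(c, b, c))), a, c)
Right:  g(f(d ∨ c ∨ b ∨ a ∨ d ∨ (a ∨ b), h(c ∨ d, g(c, a, d), h(a, c, c)), f(d, d, b) ∨ d ∨ f(d, a, b) ∨ a ∨ d ∨ a) ∨ (h(f((b ∨ (a ∨ b)) ∨ a, d ∨ d ∨ b ∨ c, b), a, d) ∨ h(f(f(b, a, c), d ∨ d ∨ (d ∨ a), f(b, a, d)), h(d ∨ b, c ∨ d ∨ c, f(c, a, d)), g(b ∨ b, g(c, d, b), f(c, b, c)))), a, c) ∨ c ∨ a ∨ b ∨ d
  Inside:  g(f(d ∨ c ∨ b ∨ a ∨ d ∨ (a ∨ b), h(c ∨ d, g(c, a, d), h(a, c, c)), f(d, d, b) ∨ d ∨ f(d, a, b) ∨ a ∨ d ∨ a) ∨ (h(f((b ∨ (a ∨ b)) ∨ a, d ∨ d ∨ b ∨ c, b), a, d) ∨ h(f(f(b, a, c), d ∨ d ∨ (d ∨ a), f(b, a, d)), h(d ∨ b, c ∨ d ∨ c, f(c, a, d)), g(b ∨ b, g(c, d, b), f(c, b, c)))), a, c)  →  g(f(a ∨ a ∨ b ∨ b ∨ c ∨ d ∨ d, h(c ∨ d, g(c, a, d), h(a, c, c)), a ∨ a ∨ d ∨ d ∨ f(d, a, b) ∨ f(d, d, b)) ∨ h(f(a ∨ a ∨ b ∨ b, b ∨ c ∨ d ∨ d, b), a, d) ∨ h(f(f(b, a, c), a ∨ d ∨ d ∨ d, f(b, a, d)), h(b ∨ d, c ∨ c ∨ d, f(c, a, d)), g(b ∨ b, g(c, d, b), f(c, b, c))), a, c)
  Sort arguments:  a ∨ b ∨ c ∨ d ∨ g(f(a ∨ a ∨ b ∨ b ∨ c ∨ d ∨ d, h(c ∨ d, g(c, a, d), h(a, c, c)), a ∨ a ∨ d ∨ d ∨ f(d, a, b) ∨ f(d, d, b)) ∨ h(f(a ∨ a ∨ b ∨ b, b ∨ c ∨ d ∨ d, b), a, d) ∨ h(f(f(b, a, c), a ∨ d ∨ d ∨ d, f(b, a, d)), h(b ∨ d, c ∨ c ∨ d, f(c, a, d)), g(b ∨ b, g(c, d, b), f(c, b, c))), a, c)

Answer: no — a ∨ b ∨ c ∨ d ∨ g(f(a ∨ a ∨ b ∨ b ∨ c ∨ d ∨ d, h(h(a, c, c), g(c, a, d), c ∨ d), a ∨ a ∨ d ∨ d ∨ f(d, a, b) ∨ f(d, d, b)) ∨ h(f(a ∨ a ∨ b ∨ b, b ∨ c ∨ d ∨ d, b), a, d) ∨ h(f(f(b, a, c), a ∨ d ∨ d ∨ d, f(b, a, d)), h(b ∨ d, c ∨ c ∨ d, f(c, a, d)), g(b ∨ b, g(c, d, b), f(c, b, c))), a, c) vs a ∨ b ∨ c ∨ d ∨ g(f(a ∨ a ∨ b ∨ b ∨ c ∨ d ∨ d, h(c ∨ d, g(c, a, d), h(a, c, c)), a ∨ a ∨ d ∨ d ∨ f(d, a, b) ∨ f(d, d, b)) ∨ h(f(a ∨ a ∨ b ∨ b, b ∨ c ∨ d ∨ d, b), a, d) ∨ h(f(f(b, a, c), a ∨ d ∨ d ∨ d, f(b, a, d)), h(b ∨ d, c ∨ c ∨ d, f(c, a, d)), g(b ∨ b, g(c, d, b), f(c, b, c))), a, c)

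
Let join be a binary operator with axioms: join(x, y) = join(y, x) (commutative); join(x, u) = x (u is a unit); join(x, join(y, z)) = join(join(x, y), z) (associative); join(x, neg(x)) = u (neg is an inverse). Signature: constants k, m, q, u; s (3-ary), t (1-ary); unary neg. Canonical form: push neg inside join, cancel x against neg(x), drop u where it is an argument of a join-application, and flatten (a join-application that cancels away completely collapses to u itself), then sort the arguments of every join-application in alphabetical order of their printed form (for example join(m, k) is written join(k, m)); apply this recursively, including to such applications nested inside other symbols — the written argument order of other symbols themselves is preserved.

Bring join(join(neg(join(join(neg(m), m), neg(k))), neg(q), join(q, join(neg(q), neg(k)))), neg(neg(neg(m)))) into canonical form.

Push neg inside:  distribute neg over join and collapse double neg
Inverses cancel:  k cancels
Collect:  join(neg(m), neg(q))

Answer: join(neg(m), neg(q))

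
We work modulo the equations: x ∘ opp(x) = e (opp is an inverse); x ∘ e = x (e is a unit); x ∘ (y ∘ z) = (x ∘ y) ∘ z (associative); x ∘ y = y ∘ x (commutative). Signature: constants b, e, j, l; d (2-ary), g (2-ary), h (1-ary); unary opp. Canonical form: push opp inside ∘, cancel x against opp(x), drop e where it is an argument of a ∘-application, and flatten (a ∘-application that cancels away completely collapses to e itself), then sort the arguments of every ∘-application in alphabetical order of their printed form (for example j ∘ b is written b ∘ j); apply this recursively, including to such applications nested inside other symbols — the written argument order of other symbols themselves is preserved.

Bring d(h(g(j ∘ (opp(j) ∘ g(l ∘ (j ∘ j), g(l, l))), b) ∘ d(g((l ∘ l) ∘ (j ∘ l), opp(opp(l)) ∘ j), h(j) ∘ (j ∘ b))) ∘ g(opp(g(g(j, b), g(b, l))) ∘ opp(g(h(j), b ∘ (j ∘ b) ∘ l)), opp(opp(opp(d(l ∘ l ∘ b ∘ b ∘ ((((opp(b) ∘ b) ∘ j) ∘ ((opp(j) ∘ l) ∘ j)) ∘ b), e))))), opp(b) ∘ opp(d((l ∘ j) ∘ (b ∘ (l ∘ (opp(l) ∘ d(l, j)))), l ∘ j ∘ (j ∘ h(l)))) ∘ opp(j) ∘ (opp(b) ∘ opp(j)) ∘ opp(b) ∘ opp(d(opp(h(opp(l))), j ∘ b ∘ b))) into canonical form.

Answer: d(g(opp(g(g(j, b), g(b, l))) ∘ opp(g(h(j), b ∘ b ∘ j ∘ l)), opp(d(b ∘ b ∘ b ∘ j ∘ l ∘ l ∘ l, e))) ∘ h(d(g(j ∘ l ∘ l ∘ l, j ∘ l), b ∘ h(j) ∘ j) ∘ g(g(j ∘ j ∘ l, g(l, l)), b)), opp(b) ∘ opp(b) ∘ opp(b) ∘ opp(d(b ∘ d(l, j) ∘ j ∘ l, h(l) ∘ j ∘ j ∘ l)) ∘ opp(d(opp(h(opp(l))), b ∘ b ∘ j)) ∘ opp(j) ∘ opp(j))

Derivation:
Descend into:  h(g(j ∘ (opp(j) ∘ g(l ∘ (j ∘ j), g(l, l))), b) ∘ d(g((l ∘ l) ∘ (j ∘ l), opp(opp(l)) ∘ j), h(j) ∘ (j ∘ b))) ∘ g(opp(g(g(j, b), g(b, l))) ∘ opp(g(h(j), b ∘ (j ∘ b) ∘ l)), opp(opp(opp(d(l ∘ l ∘ b ∘ b ∘ ((((opp(b) ∘ b) ∘ j) ∘ ((opp(j) ∘ l) ∘ j)) ∘ b), e)))))
Push opp inside:  distribute opp over ∘ and collapse double opp
Combine occurrences:  h(d(g(j ∘ l ∘ l ∘ l, j ∘ l), b ∘ h(j) ∘ j) ∘ g(g(j ∘ j ∘ l, g(l, l)), b)) ∘ g(opp(g(g(j, b), g(b, l))) ∘ opp(g(h(j), b ∘ b ∘ j ∘ l)), opp(d(b ∘ b ∘ b ∘ j ∘ l ∘ l ∘ l, e)))
Sort arguments:  g(opp(g(g(j, b), g(b, l))) ∘ opp(g(h(j), b ∘ b ∘ j ∘ l)), opp(d(b ∘ b ∘ b ∘ j ∘ l ∘ l ∘ l, e))) ∘ h(d(g(j ∘ l ∘ l ∘ l, j ∘ l), b ∘ h(j) ∘ j) ∘ g(g(j ∘ j ∘ l, g(l, l)), b))
Reassemble:  d(g(opp(g(g(j, b), g(b, l))) ∘ opp(g(h(j), b ∘ b ∘ j ∘ l)), opp(d(b ∘ b ∘ b ∘ j ∘ l ∘ l ∘ l, e))) ∘ h(d(g(j ∘ l ∘ l ∘ l, j ∘ l), b ∘ h(j) ∘ j) ∘ g(g(j ∘ j ∘ l, g(l, l)), b)), opp(b) ∘ opp(b) ∘ opp(b) ∘ opp(d(b ∘ d(l, j) ∘ j ∘ l, h(l) ∘ j ∘ j ∘ l)) ∘ opp(d(opp(h(opp(l))), b ∘ b ∘ j)) ∘ opp(j) ∘ opp(j))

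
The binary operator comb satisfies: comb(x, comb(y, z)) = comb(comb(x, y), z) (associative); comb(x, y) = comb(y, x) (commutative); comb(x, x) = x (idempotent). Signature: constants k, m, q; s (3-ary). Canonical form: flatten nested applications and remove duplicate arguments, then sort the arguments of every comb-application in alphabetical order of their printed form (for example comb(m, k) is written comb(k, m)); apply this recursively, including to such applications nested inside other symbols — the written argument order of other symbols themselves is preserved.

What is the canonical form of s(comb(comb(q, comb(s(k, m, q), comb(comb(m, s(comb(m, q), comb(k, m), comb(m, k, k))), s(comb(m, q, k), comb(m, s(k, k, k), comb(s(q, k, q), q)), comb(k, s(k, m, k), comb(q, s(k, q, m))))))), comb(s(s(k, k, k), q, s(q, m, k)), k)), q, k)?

Answer: s(comb(k, m, q, s(comb(k, m, q), comb(m, q, s(k, k, k), s(q, k, q)), comb(k, q, s(k, m, k), s(k, q, m))), s(comb(m, q), comb(k, m), comb(k, m)), s(k, m, q), s(s(k, k, k), q, s(q, m, k))), q, k)

Derivation:
Descend into:  comb(comb(q, comb(s(k, m, q), comb(comb(m, s(comb(m, q), comb(k, m), comb(m, k, k))), s(comb(m, q, k), comb(m, s(k, k, k), comb(s(q, k, q), q)), comb(k, s(k, m, k), comb(q, s(k, q, m))))))), comb(s(s(k, k, k), q, s(q, m, k)), k))
Flatten:  comb(q, s(k, m, q), m, s(comb(m, q), comb(k, m), comb(m, k, k)), s(comb(m, q, k), comb(m, s(k, k, k), comb(s(q, k, q), q)), comb(k, s(k, m, k), comb(q, s(k, q, m)))), s(s(k, k, k), q, s(q, m, k)), k)
Simplify inside:  s(comb(m, q), comb(k, m), comb(m, k, k))  →  s(comb(m, q), comb(k, m), comb(k, m))
Simplify inside:  s(comb(m, q, k), comb(m, s(k, k, k), comb(s(q, k, q), q)), comb(k, s(k, m, k), comb(q, s(k, q, m))))  →  s(comb(k, m, q), comb(m, q, s(k, k, k), s(q, k, q)), comb(k, q, s(k, m, k), s(k, q, m)))
Order the arguments:  comb(k, m, q, s(comb(k, m, q), comb(m, q, s(k, k, k), s(q, k, q)), comb(k, q, s(k, m, k), s(k, q, m))), s(comb(m, q), comb(k, m), comb(k, m)), s(k, m, q), s(s(k, k, k), q, s(q, m, k)))
Reassemble:  s(comb(k, m, q, s(comb(k, m, q), comb(m, q, s(k, k, k), s(q, k, q)), comb(k, q, s(k, m, k), s(k, q, m))), s(comb(m, q), comb(k, m), comb(k, m)), s(k, m, q), s(s(k, k, k), q, s(q, m, k))), q, k)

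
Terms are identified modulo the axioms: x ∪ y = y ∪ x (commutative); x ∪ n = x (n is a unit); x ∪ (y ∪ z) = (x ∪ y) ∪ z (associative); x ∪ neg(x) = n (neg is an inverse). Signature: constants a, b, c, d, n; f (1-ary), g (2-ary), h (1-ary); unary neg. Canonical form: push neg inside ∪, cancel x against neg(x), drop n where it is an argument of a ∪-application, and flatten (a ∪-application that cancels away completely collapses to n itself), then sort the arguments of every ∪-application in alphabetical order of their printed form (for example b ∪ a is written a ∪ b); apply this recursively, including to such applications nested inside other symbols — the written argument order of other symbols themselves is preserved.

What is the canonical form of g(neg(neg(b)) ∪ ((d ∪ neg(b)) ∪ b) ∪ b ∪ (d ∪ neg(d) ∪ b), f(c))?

Answer: g(b ∪ b ∪ b ∪ d, f(c))

Derivation:
Descend into:  neg(neg(b)) ∪ ((d ∪ neg(b)) ∪ b) ∪ b ∪ (d ∪ neg(d) ∪ b)
Push neg inside:  distribute neg over ∪ and collapse double neg
Collect terms:  b ∪ b ∪ b ∪ d
Put back:  g(b ∪ b ∪ b ∪ d, f(c))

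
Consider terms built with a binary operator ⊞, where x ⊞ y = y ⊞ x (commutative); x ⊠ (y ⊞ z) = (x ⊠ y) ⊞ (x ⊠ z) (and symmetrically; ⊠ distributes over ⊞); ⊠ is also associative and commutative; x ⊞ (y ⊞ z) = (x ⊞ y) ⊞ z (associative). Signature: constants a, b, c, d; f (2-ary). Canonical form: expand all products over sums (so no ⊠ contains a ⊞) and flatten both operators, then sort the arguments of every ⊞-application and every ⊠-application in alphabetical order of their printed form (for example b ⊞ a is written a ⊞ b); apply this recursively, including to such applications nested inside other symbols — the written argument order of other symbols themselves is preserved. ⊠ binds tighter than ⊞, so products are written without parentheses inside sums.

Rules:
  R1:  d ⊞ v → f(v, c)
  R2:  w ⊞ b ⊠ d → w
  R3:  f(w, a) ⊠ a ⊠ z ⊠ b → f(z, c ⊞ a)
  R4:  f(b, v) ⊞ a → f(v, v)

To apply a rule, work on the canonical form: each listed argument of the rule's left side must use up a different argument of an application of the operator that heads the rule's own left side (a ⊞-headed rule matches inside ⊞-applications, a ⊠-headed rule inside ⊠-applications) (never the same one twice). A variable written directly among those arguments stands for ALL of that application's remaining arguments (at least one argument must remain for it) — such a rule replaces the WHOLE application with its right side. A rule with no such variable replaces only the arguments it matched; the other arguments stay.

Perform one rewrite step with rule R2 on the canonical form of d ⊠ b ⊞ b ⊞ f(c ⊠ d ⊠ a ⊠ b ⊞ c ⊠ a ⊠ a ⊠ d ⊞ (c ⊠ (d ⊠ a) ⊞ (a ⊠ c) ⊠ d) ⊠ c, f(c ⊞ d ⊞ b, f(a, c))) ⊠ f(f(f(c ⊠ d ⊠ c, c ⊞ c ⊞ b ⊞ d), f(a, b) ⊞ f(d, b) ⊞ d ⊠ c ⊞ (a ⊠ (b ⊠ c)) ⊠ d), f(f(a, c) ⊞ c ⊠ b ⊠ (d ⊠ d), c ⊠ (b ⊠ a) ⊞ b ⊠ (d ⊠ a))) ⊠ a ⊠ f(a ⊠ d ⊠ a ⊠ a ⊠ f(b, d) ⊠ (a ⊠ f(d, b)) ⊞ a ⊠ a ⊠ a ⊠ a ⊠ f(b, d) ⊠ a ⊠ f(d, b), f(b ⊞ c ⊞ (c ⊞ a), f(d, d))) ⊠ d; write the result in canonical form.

Answer: a ⊠ d ⊠ f(a ⊠ a ⊠ a ⊠ a ⊠ a ⊠ f(b, d) ⊠ f(d, b) ⊞ a ⊠ a ⊠ a ⊠ a ⊠ d ⊠ f(b, d) ⊠ f(d, b), f(a ⊞ b ⊞ c ⊞ c, f(d, d))) ⊠ f(a ⊠ a ⊠ c ⊠ d ⊞ a ⊠ b ⊠ c ⊠ d ⊞ a ⊠ c ⊠ c ⊠ d ⊞ a ⊠ c ⊠ c ⊠ d, f(b ⊞ c ⊞ d, f(a, c))) ⊠ f(f(f(c ⊠ c ⊠ d, b ⊞ c ⊞ c ⊞ d), a ⊠ b ⊠ c ⊠ d ⊞ c ⊠ d ⊞ f(a, b) ⊞ f(d, b)), f(b ⊠ c ⊠ d ⊠ d ⊞ f(a, c), a ⊠ b ⊠ c ⊞ a ⊠ b ⊠ d)) ⊞ b

Derivation:
Canonical form:  a ⊠ d ⊠ f(a ⊠ a ⊠ a ⊠ a ⊠ a ⊠ f(b, d) ⊠ f(d, b) ⊞ a ⊠ a ⊠ a ⊠ a ⊠ d ⊠ f(b, d) ⊠ f(d, b), f(a ⊞ b ⊞ c ⊞ c, f(d, d))) ⊠ f(a ⊠ a ⊠ c ⊠ d ⊞ a ⊠ b ⊠ c ⊠ d ⊞ a ⊠ c ⊠ c ⊠ d ⊞ a ⊠ c ⊠ c ⊠ d, f(b ⊞ c ⊞ d, f(a, c))) ⊠ f(f(f(c ⊠ c ⊠ d, b ⊞ c ⊞ c ⊞ d), a ⊠ b ⊠ c ⊠ d ⊞ c ⊠ d ⊞ f(a, b) ⊞ f(d, b)), f(b ⊠ c ⊠ d ⊠ d ⊞ f(a, c), a ⊠ b ⊠ c ⊞ a ⊠ b ⊠ d)) ⊞ b ⊞ b ⊠ d
R2 matches:  uses b ⊠ d;  w := a ⊠ d ⊠ f(a ⊠ a ⊠ a ⊠ a ⊠ a ⊠ f(b, d) ⊠ f(d, b) ⊞ a ⊠ a ⊠ a ⊠ a ⊠ d ⊠ f(b, d) ⊠ f(d, b), f(a ⊞ b ⊞ c ⊞ c, f(d, d))) ⊠ f(a ⊠ a ⊠ c ⊠ d ⊞ a ⊠ b ⊠ c ⊠ d ⊞ a ⊠ c ⊠ c ⊠ d ⊞ a ⊠ c ⊠ c ⊠ d, f(b ⊞ c ⊞ d, f(a, c))) ⊠ f(f(f(c ⊠ c ⊠ d, b ⊞ c ⊞ c ⊞ d), a ⊠ b ⊠ c ⊠ d ⊞ c ⊠ d ⊞ f(a, b) ⊞ f(d, b)), f(b ⊠ c ⊠ d ⊠ d ⊞ f(a, c), a ⊠ b ⊠ c ⊞ a ⊠ b ⊠ d)) ⊞ b
Every leftover argument binds to the variable; the entire application is replaced.
Result:  a ⊠ d ⊠ f(a ⊠ a ⊠ a ⊠ a ⊠ a ⊠ f(b, d) ⊠ f(d, b) ⊞ a ⊠ a ⊠ a ⊠ a ⊠ d ⊠ f(b, d) ⊠ f(d, b), f(a ⊞ b ⊞ c ⊞ c, f(d, d))) ⊠ f(a ⊠ a ⊠ c ⊠ d ⊞ a ⊠ b ⊠ c ⊠ d ⊞ a ⊠ c ⊠ c ⊠ d ⊞ a ⊠ c ⊠ c ⊠ d, f(b ⊞ c ⊞ d, f(a, c))) ⊠ f(f(f(c ⊠ c ⊠ d, b ⊞ c ⊞ c ⊞ d), a ⊠ b ⊠ c ⊠ d ⊞ c ⊠ d ⊞ f(a, b) ⊞ f(d, b)), f(b ⊠ c ⊠ d ⊠ d ⊞ f(a, c), a ⊠ b ⊠ c ⊞ a ⊠ b ⊠ d)) ⊞ b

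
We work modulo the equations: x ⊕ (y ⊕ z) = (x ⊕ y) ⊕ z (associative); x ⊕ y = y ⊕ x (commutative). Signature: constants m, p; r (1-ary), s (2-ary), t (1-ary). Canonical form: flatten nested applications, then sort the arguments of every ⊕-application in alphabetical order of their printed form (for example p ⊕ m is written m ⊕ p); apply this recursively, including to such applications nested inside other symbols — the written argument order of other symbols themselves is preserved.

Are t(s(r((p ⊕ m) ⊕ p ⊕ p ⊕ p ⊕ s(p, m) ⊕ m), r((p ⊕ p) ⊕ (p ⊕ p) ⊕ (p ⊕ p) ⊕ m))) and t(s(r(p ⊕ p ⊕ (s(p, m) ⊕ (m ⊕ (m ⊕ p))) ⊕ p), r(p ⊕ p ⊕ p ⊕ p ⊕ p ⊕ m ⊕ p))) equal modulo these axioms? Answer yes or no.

Left:  t(s(r((p ⊕ m) ⊕ p ⊕ p ⊕ p ⊕ s(p, m) ⊕ m), r((p ⊕ p) ⊕ (p ⊕ p) ⊕ (p ⊕ p) ⊕ m)))
  Focus inside:  (p ⊕ p) ⊕ (p ⊕ p) ⊕ (p ⊕ p) ⊕ m
  Un-nest:  p ⊕ p ⊕ p ⊕ p ⊕ p ⊕ p ⊕ m
  Order the arguments:  m ⊕ p ⊕ p ⊕ p ⊕ p ⊕ p ⊕ p
  Reassemble:  t(s(r(m ⊕ m ⊕ p ⊕ p ⊕ p ⊕ p ⊕ s(p, m)), r(m ⊕ p ⊕ p ⊕ p ⊕ p ⊕ p ⊕ p)))
Right:  t(s(r(p ⊕ p ⊕ (s(p, m) ⊕ (m ⊕ (m ⊕ p))) ⊕ p), r(p ⊕ p ⊕ p ⊕ p ⊕ p ⊕ m ⊕ p)))
  Work inside:  p ⊕ p ⊕ (s(p, m) ⊕ (m ⊕ (m ⊕ p))) ⊕ p
  Flatten:  p ⊕ p ⊕ s(p, m) ⊕ m ⊕ m ⊕ p ⊕ p
  Sort:  m ⊕ m ⊕ p ⊕ p ⊕ p ⊕ p ⊕ s(p, m)
  Rebuild:  t(s(r(m ⊕ m ⊕ p ⊕ p ⊕ p ⊕ p ⊕ s(p, m)), r(m ⊕ p ⊕ p ⊕ p ⊕ p ⊕ p ⊕ p)))

Answer: yes — both canonical forms are t(s(r(m ⊕ m ⊕ p ⊕ p ⊕ p ⊕ p ⊕ s(p, m)), r(m ⊕ p ⊕ p ⊕ p ⊕ p ⊕ p ⊕ p)))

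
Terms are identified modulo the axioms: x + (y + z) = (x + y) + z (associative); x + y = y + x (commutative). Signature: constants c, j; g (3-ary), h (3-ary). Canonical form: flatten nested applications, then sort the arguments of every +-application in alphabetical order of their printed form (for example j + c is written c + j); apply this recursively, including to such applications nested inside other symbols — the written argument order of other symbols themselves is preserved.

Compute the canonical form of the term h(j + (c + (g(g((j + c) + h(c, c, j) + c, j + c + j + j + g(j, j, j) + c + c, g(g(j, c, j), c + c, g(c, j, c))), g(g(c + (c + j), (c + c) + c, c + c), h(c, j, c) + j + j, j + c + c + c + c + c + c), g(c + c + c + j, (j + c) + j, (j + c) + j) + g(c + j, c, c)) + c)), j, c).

Answer: h(c + c + g(g(c + c + h(c, c, j) + j, c + c + c + g(j, j, j) + j + j + j, g(g(j, c, j), c + c, g(c, j, c))), g(g(c + c + j, c + c + c, c + c), h(c, j, c) + j + j, c + c + c + c + c + c + j), g(c + c + c + j, c + j + j, c + j + j) + g(c + j, c, c)) + j, j, c)

Derivation:
Work inside:  j + (c + (g(g((j + c) + h(c, c, j) + c, j + c + j + j + g(j, j, j) + c + c, g(g(j, c, j), c + c, g(c, j, c))), g(g(c + (c + j), (c + c) + c, c + c), h(c, j, c) + j + j, j + c + c + c + c + c + c), g(c + c + c + j, (j + c) + j, (j + c) + j) + g(c + j, c, c)) + c))
Merge nested applications:  j + c + g(g((j + c) + h(c, c, j) + c, j + c + j + j + g(j, j, j) + c + c, g(g(j, c, j), c + c, g(c, j, c))), g(g(c + (c + j), (c + c) + c, c + c), h(c, j, c) + j + j, j + c + c + c + c + c + c), g(c + c + c + j, (j + c) + j, (j + c) + j) + g(c + j, c, c)) + c
Inside:  g(g((j + c) + h(c, c, j) + c, j + c + j + j + g(j, j, j) + c + c, g(g(j, c, j), c + c, g(c, j, c))), g(g(c + (c + j), (c + c) + c, c + c), h(c, j, c) + j + j, j + c + c + c + c + c + c), g(c + c + c + j, (j + c) + j, (j + c) + j) + g(c + j, c, c))  →  g(g(c + c + h(c, c, j) + j, c + c + c + g(j, j, j) + j + j + j, g(g(j, c, j), c + c, g(c, j, c))), g(g(c + c + j, c + c + c, c + c), h(c, j, c) + j + j, c + c + c + c + c + c + j), g(c + c + c + j, c + j + j, c + j + j) + g(c + j, c, c))
Sort:  c + c + g(g(c + c + h(c, c, j) + j, c + c + c + g(j, j, j) + j + j + j, g(g(j, c, j), c + c, g(c, j, c))), g(g(c + c + j, c + c + c, c + c), h(c, j, c) + j + j, c + c + c + c + c + c + j), g(c + c + c + j, c + j + j, c + j + j) + g(c + j, c, c)) + j
Put back:  h(c + c + g(g(c + c + h(c, c, j) + j, c + c + c + g(j, j, j) + j + j + j, g(g(j, c, j), c + c, g(c, j, c))), g(g(c + c + j, c + c + c, c + c), h(c, j, c) + j + j, c + c + c + c + c + c + j), g(c + c + c + j, c + j + j, c + j + j) + g(c + j, c, c)) + j, j, c)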